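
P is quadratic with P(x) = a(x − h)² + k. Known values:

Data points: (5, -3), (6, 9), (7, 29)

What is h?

First differences 12, 20; second difference 8 = 2a, so a = 4.
Expanding, the x-coefficient is −2ah = -8h; matching it to the data gives h = 4, and then k = -7.
So P(x) = 4(x − 4)² − 7.
Hence h = 4.

4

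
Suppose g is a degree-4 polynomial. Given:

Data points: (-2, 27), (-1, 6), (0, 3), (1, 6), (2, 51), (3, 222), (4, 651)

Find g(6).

Write g(n) = an^4 + bn³ + cn² + dn + e; the 7 given values yield a linear system in the 5 coefficients.
Solving, g(n) = 2n^4 + 2n³ + n² - 2n + 3.
Then g(6) = 3051.

3051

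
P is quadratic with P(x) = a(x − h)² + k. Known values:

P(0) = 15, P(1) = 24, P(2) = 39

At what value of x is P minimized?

First differences 9, 15; second difference 6 = 2a, so a = 3.
Expanding, the x-coefficient is −2ah = -6h; matching it to the data gives h = -1, and then k = 12.
So P(x) = 3(x + 1)² + 12.
Hence h = -1.

-1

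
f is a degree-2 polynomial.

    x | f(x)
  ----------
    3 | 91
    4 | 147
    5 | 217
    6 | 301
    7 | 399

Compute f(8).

First differences: 56, 70, 84, 98. Second differences: 14, 14, 14.
Level-2 differences are constant, so f has degree 2.
Extending the table by one column gives the next first difference 112, so f(8) = 399 + 112 = 511.

511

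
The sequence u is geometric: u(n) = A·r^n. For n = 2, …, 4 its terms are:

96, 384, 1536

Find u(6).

Consecutive ratio: 384/96 = 4, and 1536/384 = 4, so r = 4.
Then A·4^2 = 96 gives A = 6, and u(n) = 6·4^n.
u(6) = 6·4^6 = 24576.

24576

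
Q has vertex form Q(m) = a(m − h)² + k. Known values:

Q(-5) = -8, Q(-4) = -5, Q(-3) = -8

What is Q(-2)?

First differences 3, -3; second difference -6 = 2a, so a = -3.
Expanding, the m-coefficient is −2ah = 6h; matching it to the data gives h = -4, and then k = -5.
So Q(m) = -3(m + 4)² − 5.
Q(-2) = -3·2² − 5 = -17.

-17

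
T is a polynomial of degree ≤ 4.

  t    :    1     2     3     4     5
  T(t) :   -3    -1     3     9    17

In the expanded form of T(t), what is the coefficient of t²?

1

Write T(t) = at^4 + bt³ + ct² + dt + e; the 5 given values yield a linear system in the 5 coefficients.
Solving, the top 2 coefficients vanish, and T(t) = t² - t - 3.
The coefficient of t² is 1.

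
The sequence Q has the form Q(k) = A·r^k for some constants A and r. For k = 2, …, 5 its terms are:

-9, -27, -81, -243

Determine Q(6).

Consecutive ratio: -27/(-9) = 3, and -81/(-27) = 3, so r = 3.
Then A·3^2 = -9 gives A = -1, and Q(k) = -1·3^k.
Q(6) = -1·3^6 = -729.

-729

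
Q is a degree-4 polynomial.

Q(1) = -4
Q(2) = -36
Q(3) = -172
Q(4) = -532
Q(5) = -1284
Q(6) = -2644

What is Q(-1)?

-12

Write Q(m) = am^4 + bm³ + cm² + dm + e; the 6 given values yield a linear system in the 5 coefficients.
Solving, Q(m) = -2m^4 - 2m² + 4m - 4.
Then Q(-1) = -12.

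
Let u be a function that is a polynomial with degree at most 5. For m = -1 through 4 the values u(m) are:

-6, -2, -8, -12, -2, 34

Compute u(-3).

-92

Write u(m) = am^5 + bm^4 + cm³ + dm² + em + p; the 6 given values yield a linear system in the 6 coefficients.
Solving, the top 2 coefficients vanish, and u(m) = 2m³ - 5m² - 3m - 2.
Then u(-3) = -92.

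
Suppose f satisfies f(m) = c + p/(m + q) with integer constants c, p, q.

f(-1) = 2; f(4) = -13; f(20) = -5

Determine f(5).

(f(m) − c)(m + q) = p for each data point; the three points give a linear system in c and q, then p follows.
Solving: c = -4, q = -2, p = -18, so f(m) = -4 − 18/(m − 2).
Then f(5) = -4 − 18/3 = -10.

-10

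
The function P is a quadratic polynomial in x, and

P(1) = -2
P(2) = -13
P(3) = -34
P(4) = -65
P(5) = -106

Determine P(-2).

-29

First differences: -11, -21, -31, -41. Second differences: -10, -10, -10.
Level-2 differences are constant, so P has degree 2.
Fitting a degree-2 polynomial gives P(x) = -5x² + 4x - 1.
Then P(-2) = -29.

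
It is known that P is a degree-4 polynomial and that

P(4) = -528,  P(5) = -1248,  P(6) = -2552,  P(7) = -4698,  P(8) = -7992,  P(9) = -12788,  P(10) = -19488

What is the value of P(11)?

First differences: -720, -1304, -2146, -3294, -4796, -6700. Second differences: -584, -842, -1148, -1502, -1904. Third differences: -258, -306, -354, -402. Fourth differences: -48, -48, -48.
Level-4 differences are constant, so P has degree 4.
Fitting a degree-4 polynomial gives P(k) = -2k^4 + k³ - 5k² + 2k - 8.
Then P(11) = -28542.

-28542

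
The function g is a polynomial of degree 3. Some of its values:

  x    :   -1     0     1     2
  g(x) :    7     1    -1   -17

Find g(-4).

Write g(x) = ax³ + bx² + cx + d; the 4 given values yield a linear system in the 4 coefficients.
Solving, g(x) = -3x³ + 2x² - x + 1.
Then g(-4) = 229.

229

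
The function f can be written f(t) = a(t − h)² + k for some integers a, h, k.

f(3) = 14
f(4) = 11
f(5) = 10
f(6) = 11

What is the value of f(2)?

19

First differences -3, -1, 1; second difference 2 = 2a, so a = 1.
Expanding, the t-coefficient is −2ah = -2h; matching it to the data gives h = 5, and then k = 10.
So f(t) = 1(t − 5)² + 10.
f(2) = 1·(-3)² + 10 = 19.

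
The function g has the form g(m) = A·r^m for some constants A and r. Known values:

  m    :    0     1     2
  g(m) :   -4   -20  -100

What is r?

5

Consecutive ratio: -20/(-4) = 5, and -100/(-20) = 5, so r = 5.
Then A·5^0 = -4 gives A = -4, and g(m) = -4·5^m.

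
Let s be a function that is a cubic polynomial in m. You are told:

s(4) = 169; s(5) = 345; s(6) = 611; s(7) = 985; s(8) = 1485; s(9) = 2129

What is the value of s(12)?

Write s(m) = am³ + bm² + cm + d; the 6 given values yield a linear system in the 4 coefficients.
Solving, s(m) = 3m³ - 7m + 5.
Then s(12) = 5105.

5105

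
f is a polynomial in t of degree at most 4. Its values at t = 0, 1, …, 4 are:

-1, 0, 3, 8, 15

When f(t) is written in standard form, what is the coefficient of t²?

1

First differences: 1, 3, 5, 7. Second differences: 2, 2, 2.
Level-2 differences are constant, so f has degree 2.
Fitting a degree-2 polynomial gives f(t) = t² - 1.
The coefficient of t² is 1.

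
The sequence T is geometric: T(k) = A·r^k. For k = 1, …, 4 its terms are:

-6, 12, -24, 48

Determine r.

Consecutive ratio: 12/(-6) = -2, and -24/12 = -2, so r = -2.
Then A·(-2)^1 = -6 gives A = 3, and T(k) = 3·(-2)^k.

-2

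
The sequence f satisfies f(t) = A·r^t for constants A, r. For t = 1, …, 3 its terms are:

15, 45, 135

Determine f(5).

Consecutive ratio: 45/15 = 3, and 135/45 = 3, so r = 3.
Then A·3^1 = 15 gives A = 5, and f(t) = 5·3^t.
f(5) = 5·3^5 = 1215.

1215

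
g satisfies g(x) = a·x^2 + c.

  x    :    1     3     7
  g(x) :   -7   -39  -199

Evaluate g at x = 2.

From g(1) = -7 and g(3) = -39: 1a + c = -7 and 9a + c = -39.
Subtracting: 8a = -32, so a = -4; then c = -7 − (-4)·1 = -3.
So g(x) = -4x² − 3, and g(2) = -19.

-19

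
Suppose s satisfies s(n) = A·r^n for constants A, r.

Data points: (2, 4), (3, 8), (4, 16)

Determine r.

2

Consecutive ratio: 8/4 = 2, and 16/8 = 2, so r = 2.
Then A·2^2 = 4 gives A = 1, and s(n) = 1·2^n.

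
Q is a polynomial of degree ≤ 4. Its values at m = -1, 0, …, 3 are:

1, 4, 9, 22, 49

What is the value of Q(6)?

Write Q(m) = am^4 + bm³ + cm² + dm + e; the 5 given values yield a linear system in the 5 coefficients.
Solving, the leading coefficient vanishes, and Q(m) = m³ + m² + 3m + 4.
Then Q(6) = 274.

274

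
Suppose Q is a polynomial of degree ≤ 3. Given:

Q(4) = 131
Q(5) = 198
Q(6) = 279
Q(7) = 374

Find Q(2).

39

First differences: 67, 81, 95. Second differences: 14, 14.
Level-2 differences are constant, so Q has degree 2.
Fitting a degree-2 polynomial gives Q(t) = 7t² + 4t + 3.
Then Q(2) = 39.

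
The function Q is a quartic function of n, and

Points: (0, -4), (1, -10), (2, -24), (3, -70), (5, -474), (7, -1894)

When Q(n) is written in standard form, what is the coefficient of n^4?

Write Q(n) = an^4 + bn³ + cn² + dn + e; the 6 given values yield a linear system in the 5 coefficients.
Solving, Q(n) = -n^4 + 2n³ - 3n² - 4n - 4.
The coefficient of n^4 is -1.

-1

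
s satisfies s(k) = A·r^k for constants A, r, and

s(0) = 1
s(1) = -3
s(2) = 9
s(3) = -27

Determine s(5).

Consecutive ratio: -3/1 = -3, and 9/(-3) = -3, so r = -3.
Then A·(-3)^0 = 1 gives A = 1, and s(k) = 1·(-3)^k.
s(5) = 1·(-3)^5 = -243.

-243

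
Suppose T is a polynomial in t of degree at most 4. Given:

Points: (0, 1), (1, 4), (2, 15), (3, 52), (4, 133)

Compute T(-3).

-140

First differences: 3, 11, 37, 81. Second differences: 8, 26, 44. Third differences: 18, 18.
Level-3 differences are constant, so T has degree 3.
Fitting a degree-3 polynomial gives T(t) = 3t³ - 5t² + 5t + 1.
Then T(-3) = -140.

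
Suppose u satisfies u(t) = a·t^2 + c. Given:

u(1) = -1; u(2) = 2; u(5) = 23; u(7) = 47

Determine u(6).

34

From u(1) = -1 and u(2) = 2: 1a + c = -1 and 4a + c = 2.
Subtracting: 3a = 3, so a = 1; then c = -1 − 1·1 = -2.
So u(t) = 1t² − 2, and u(6) = 34.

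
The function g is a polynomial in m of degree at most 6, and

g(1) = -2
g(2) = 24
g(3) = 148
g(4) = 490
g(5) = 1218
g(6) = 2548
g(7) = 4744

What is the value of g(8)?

8118

First differences: 26, 124, 342, 728, 1330, 2196. Second differences: 98, 218, 386, 602, 866. Third differences: 120, 168, 216, 264. Fourth differences: 48, 48, 48.
Level-4 differences are constant, so g has degree 4.
Extending the table by one column gives the next first difference 3374, so g(8) = 4744 + 3374 = 8118.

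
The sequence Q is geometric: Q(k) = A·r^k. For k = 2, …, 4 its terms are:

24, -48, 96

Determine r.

-2

Consecutive ratio: -48/24 = -2, and 96/(-48) = -2, so r = -2.
Then A·(-2)^2 = 24 gives A = 6, and Q(k) = 6·(-2)^k.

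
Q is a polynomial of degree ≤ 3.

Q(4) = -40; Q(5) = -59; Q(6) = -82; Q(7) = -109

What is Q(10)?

-214

Write Q(m) = am³ + bm² + cm + d; the 4 given values yield a linear system in the 4 coefficients.
Solving, the leading coefficient vanishes, and Q(m) = -2m² - m - 4.
Then Q(10) = -214.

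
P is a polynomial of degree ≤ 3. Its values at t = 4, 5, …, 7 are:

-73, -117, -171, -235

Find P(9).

-393

First differences: -44, -54, -64. Second differences: -10, -10.
Level-2 differences are constant, so P has degree 2.
Fitting a degree-2 polynomial gives P(t) = -5t² + t + 3.
Then P(9) = -393.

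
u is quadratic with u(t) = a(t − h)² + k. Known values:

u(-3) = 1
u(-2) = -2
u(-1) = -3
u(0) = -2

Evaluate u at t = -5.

13

First differences -3, -1, 1; second difference 2 = 2a, so a = 1.
Expanding, the t-coefficient is −2ah = -2h; matching it to the data gives h = -1, and then k = -3.
So u(t) = 1(t + 1)² − 3.
u(-5) = 1·(-4)² − 3 = 13.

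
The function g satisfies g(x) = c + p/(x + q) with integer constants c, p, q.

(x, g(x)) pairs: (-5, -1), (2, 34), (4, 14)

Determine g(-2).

-6

(g(x) − c)(x + q) = p for each data point; the three points give a linear system in c and q, then p follows.
Solving: c = 4, q = -1, p = 30, so g(x) = 4 + 30/(x − 1).
Then g(-2) = 4 + 30/(-3) = -6.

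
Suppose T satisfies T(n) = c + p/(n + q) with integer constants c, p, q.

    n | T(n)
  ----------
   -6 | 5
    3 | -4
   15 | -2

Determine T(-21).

(T(n) − c)(n + q) = p for each data point; the three points give a linear system in c and q, then p follows.
Solving: c = -1, q = 3, p = -18, so T(n) = -1 − 18/(n + 3).
Then T(-21) = -1 − 18/(-18) = 0.

0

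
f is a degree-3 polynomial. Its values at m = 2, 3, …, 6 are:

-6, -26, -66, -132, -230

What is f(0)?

-2

First differences: -20, -40, -66, -98. Second differences: -20, -26, -32. Third differences: -6, -6.
Level-3 differences are constant, so f has degree 3.
Fitting a degree-3 polynomial gives f(m) = -m³ - m² + 4m - 2.
The constant term is f(0) = -2.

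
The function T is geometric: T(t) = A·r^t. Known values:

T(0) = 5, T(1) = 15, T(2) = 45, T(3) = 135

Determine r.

Consecutive ratio: 15/5 = 3, and 45/15 = 3, so r = 3.
Then A·3^0 = 5 gives A = 5, and T(t) = 5·3^t.

3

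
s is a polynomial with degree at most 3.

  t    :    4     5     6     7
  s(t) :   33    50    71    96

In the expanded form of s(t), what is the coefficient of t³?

Write s(t) = at³ + bt² + ct + d; the 4 given values yield a linear system in the 4 coefficients.
Solving, the leading coefficient vanishes, and s(t) = 2t² - t + 5.
The coefficient of t³ is 0.

0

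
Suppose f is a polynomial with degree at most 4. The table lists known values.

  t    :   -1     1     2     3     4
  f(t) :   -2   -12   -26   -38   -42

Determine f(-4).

Write f(t) = at^4 + bt³ + ct² + dt + e; the 5 given values yield a linear system in the 5 coefficients.
Solving, the leading coefficient vanishes, and f(t) = t³ - 5t² - 6t - 2.
Then f(-4) = -122.

-122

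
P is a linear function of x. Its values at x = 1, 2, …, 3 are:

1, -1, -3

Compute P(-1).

5

First differences: -2, -2.
Level-1 differences are constant, so P has degree 1.
Fitting a degree-1 polynomial gives P(x) = -2x + 3.
Then P(-1) = 5.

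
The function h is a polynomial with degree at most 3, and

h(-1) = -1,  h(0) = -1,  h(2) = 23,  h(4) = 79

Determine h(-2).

Write h(k) = ak³ + bk² + ck + d; the 4 given values yield a linear system in the 4 coefficients.
Solving, the leading coefficient vanishes, and h(k) = 4k² + 4k - 1.
Then h(-2) = 7.

7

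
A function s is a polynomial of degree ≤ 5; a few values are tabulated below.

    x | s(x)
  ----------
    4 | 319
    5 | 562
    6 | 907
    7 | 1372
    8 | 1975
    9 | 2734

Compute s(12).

First differences: 243, 345, 465, 603, 759. Second differences: 102, 120, 138, 156. Third differences: 18, 18, 18.
Level-3 differences are constant, so s has degree 3.
Fitting a degree-3 polynomial gives s(x) = 3x³ + 6x² + 6x + 7.
Then s(12) = 6127.

6127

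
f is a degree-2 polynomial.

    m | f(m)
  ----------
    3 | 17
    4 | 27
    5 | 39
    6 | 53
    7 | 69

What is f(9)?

107

First differences: 10, 12, 14, 16. Second differences: 2, 2, 2.
Level-2 differences are constant, so f has degree 2.
Fitting a degree-2 polynomial gives f(m) = m² + 3m - 1.
Then f(9) = 107.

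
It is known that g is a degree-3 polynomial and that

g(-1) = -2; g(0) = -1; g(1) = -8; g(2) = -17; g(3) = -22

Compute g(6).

First differences: 1, -7, -9, -5. Second differences: -8, -2, 4. Third differences: 6, 6.
Level-3 differences are constant, so g has degree 3.
Fitting a degree-3 polynomial gives g(m) = m³ - 4m² - 4m - 1.
Then g(6) = 47.

47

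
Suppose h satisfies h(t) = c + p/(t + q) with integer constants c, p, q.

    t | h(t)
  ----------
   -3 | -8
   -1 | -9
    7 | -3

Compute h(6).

(h(t) − c)(t + q) = p for each data point; the three points give a linear system in c and q, then p follows.
Solving: c = -6, q = -3, p = 12, so h(t) = -6 + 12/(t − 3).
Then h(6) = -6 + 12/3 = -2.

-2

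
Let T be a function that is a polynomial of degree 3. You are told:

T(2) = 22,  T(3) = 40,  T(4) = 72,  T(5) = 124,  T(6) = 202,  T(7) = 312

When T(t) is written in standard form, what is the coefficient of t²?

-2

First differences: 18, 32, 52, 78, 110. Second differences: 14, 20, 26, 32. Third differences: 6, 6, 6.
Level-3 differences are constant, so T has degree 3.
Fitting a degree-3 polynomial gives T(t) = t³ - 2t² + 9t + 4.
The coefficient of t² is -2.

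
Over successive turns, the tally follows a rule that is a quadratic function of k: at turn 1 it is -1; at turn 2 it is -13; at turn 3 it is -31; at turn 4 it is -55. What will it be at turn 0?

Write the value at k as g(k).
First differences: -12, -18, -24. Second differences: -6, -6.
Level-2 differences are constant, so g has degree 2.
Fitting a degree-2 polynomial gives g(k) = -3k² - 3k + 5.
Then g(0) = 5.

5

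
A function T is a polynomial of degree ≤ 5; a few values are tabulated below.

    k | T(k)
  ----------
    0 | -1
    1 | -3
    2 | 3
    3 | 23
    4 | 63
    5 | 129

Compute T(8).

543

Write T(k) = ak^5 + bk^4 + ck³ + dk² + ek + p; the 6 given values yield a linear system in the 6 coefficients.
Solving, the top 2 coefficients vanish, and T(k) = k³ + k² - 4k - 1.
Then T(8) = 543.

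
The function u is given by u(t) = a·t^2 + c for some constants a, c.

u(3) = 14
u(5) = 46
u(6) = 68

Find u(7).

94

From u(3) = 14 and u(5) = 46: 9a + c = 14 and 25a + c = 46.
Subtracting: 16a = 32, so a = 2; then c = 14 − 2·9 = -4.
So u(t) = 2t² − 4, and u(7) = 94.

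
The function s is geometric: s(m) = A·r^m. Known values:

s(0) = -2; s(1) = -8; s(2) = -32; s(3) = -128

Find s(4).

Consecutive ratio: -8/(-2) = 4, and -32/(-8) = 4, so r = 4.
Then A·4^0 = -2 gives A = -2, and s(m) = -2·4^m.
s(4) = -2·4^4 = -512.

-512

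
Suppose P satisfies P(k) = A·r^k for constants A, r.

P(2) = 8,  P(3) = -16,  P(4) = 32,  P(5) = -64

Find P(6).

128

Consecutive ratio: -16/8 = -2, and 32/(-16) = -2, so r = -2.
Then A·(-2)^2 = 8 gives A = 2, and P(k) = 2·(-2)^k.
P(6) = 2·(-2)^6 = 128.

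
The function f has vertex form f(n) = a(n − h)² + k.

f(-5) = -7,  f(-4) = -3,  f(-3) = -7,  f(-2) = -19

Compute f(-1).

First differences 4, -4, -12; second difference -8 = 2a, so a = -4.
Expanding, the n-coefficient is −2ah = 8h; matching it to the data gives h = -4, and then k = -3.
So f(n) = -4(n + 4)² − 3.
f(-1) = -4·3² − 3 = -39.

-39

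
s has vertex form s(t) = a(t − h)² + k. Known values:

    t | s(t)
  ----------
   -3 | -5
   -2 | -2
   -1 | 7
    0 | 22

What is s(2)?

70

First differences 3, 9, 15; second difference 6 = 2a, so a = 3.
Expanding, the t-coefficient is −2ah = -6h; matching it to the data gives h = -3, and then k = -5.
So s(t) = 3(t + 3)² − 5.
s(2) = 3·5² − 5 = 70.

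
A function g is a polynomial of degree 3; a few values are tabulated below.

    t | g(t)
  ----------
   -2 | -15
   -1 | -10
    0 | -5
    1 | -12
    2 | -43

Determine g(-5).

90

First differences: 5, 5, -7, -31. Second differences: 0, -12, -24. Third differences: -12, -12.
Level-3 differences are constant, so g has degree 3.
Fitting a degree-3 polynomial gives g(t) = -2t³ - 6t² + t - 5.
Then g(-5) = 90.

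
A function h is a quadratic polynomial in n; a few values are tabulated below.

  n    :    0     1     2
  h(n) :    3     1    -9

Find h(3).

-27

Write h(n) = an² + bn + c; the 3 given values yield a linear system in the 3 coefficients.
Solving, h(n) = -4n² + 2n + 3.
Then h(3) = -27.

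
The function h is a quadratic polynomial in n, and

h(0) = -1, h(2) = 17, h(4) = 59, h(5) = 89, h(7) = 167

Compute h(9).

Write h(n) = an² + bn + c; the 5 given values yield a linear system in the 3 coefficients.
Solving, h(n) = 3n² + 3n - 1.
Then h(9) = 269.

269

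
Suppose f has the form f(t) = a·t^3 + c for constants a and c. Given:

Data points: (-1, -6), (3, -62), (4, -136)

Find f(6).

From f(-1) = -6 and f(3) = -62: -1a + c = -6 and 27a + c = -62.
Subtracting: 28a = -56, so a = -2; then c = -6 − (-2)·(-1) = -8.
So f(t) = -2t³ − 8, and f(6) = -440.

-440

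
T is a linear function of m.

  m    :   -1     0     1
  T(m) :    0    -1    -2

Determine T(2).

Write T(m) = am + b; the 3 given values yield a linear system in the 2 coefficients.
Solving, T(m) = -m - 1.
Then T(2) = -3.

-3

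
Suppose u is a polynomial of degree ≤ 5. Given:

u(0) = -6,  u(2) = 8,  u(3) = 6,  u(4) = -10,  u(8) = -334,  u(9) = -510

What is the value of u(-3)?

Write u(n) = an^5 + bn^4 + cn³ + dn² + en + p; the 6 given values yield a linear system in the 6 coefficients.
Solving, the top 2 coefficients vanish, and u(n) = -n³ + 2n² + 7n - 6.
Then u(-3) = 18.

18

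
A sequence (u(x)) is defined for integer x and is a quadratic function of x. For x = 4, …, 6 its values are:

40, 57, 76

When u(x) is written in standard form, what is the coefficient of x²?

Write u(x) = ax² + bx + c; the 3 given values yield a linear system in the 3 coefficients.
Solving, u(x) = x² + 8x - 8.
The coefficient of x² is 1.

1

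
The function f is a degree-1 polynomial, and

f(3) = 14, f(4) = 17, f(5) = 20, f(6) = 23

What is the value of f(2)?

First differences: 3, 3, 3.
Level-1 differences are constant, so f has degree 1.
Fitting a degree-1 polynomial gives f(n) = 3n + 5.
Then f(2) = 11.

11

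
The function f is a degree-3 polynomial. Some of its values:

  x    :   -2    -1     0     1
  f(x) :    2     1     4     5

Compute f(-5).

Write f(x) = ax³ + bx² + cx + d; the 4 given values yield a linear system in the 4 coefficients.
Solving, f(x) = -x³ - x² + 3x + 4.
Then f(-5) = 89.

89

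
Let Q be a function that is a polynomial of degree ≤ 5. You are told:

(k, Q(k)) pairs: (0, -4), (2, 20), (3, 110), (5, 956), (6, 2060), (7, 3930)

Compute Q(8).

6860

Write Q(k) = ak^5 + bk^4 + ck³ + dk² + ek + p; the 6 given values yield a linear system in the 6 coefficients.
Solving, the leading coefficient vanishes, and Q(k) = 2k^4 - 3k³ + 3k² + 2k - 4.
Then Q(8) = 6860.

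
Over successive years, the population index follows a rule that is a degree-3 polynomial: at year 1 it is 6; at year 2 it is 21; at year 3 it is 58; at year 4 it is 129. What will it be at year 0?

Write the value at k as h(k).
Write h(k) = ak³ + bk² + ck + d; the 4 given values yield a linear system in the 4 coefficients.
Solving, h(k) = 2k³ - k² + 4k + 1.
Then h(0) = 1.

1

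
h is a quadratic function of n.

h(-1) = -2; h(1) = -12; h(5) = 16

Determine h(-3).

24

Write h(n) = an² + bn + c; the 3 given values yield a linear system in the 3 coefficients.
Solving, h(n) = 2n² - 5n - 9.
Then h(-3) = 24.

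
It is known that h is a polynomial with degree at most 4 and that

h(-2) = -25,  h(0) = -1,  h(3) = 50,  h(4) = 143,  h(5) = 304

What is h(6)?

Write h(t) = at^4 + bt³ + ct² + dt + e; the 5 given values yield a linear system in the 5 coefficients.
Solving, the leading coefficient vanishes, and h(t) = 3t³ - 2t² - 4t - 1.
Then h(6) = 551.

551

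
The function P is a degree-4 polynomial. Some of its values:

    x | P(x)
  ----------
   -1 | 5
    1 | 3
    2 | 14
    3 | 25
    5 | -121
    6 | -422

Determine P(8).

Write P(x) = ax^4 + bx³ + cx² + dx + e; the 6 given values yield a linear system in the 5 coefficients.
Solving, P(x) = -x^4 + 4x³ + x² - 5x + 4.
Then P(8) = -2020.

-2020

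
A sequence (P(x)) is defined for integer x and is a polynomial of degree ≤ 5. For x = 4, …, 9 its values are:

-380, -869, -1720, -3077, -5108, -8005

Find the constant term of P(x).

-4

Write P(x) = ax^5 + bx^4 + cx³ + dx² + ex + p; the 6 given values yield a linear system in the 6 coefficients.
Solving, the leading coefficient vanishes, and P(x) = -x^4 - 2x³ + 2x - 4.
The constant term is P(0) = -4.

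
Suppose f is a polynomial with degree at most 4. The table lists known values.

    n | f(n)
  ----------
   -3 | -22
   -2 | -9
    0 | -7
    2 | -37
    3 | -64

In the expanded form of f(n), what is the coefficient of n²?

Write f(n) = an^4 + bn³ + cn² + dn + e; the 5 given values yield a linear system in the 5 coefficients.
Solving, the top 2 coefficients vanish, and f(n) = -4n² - 7n - 7.
The coefficient of n² is -4.

-4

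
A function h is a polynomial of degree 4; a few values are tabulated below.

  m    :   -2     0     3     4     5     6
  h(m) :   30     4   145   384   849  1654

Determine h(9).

Write h(m) = am^4 + bm³ + cm² + dm + e; the 6 given values yield a linear system in the 5 coefficients.
Solving, h(m) = m^4 + m³ + 4m² - m + 4.
Then h(9) = 7609.

7609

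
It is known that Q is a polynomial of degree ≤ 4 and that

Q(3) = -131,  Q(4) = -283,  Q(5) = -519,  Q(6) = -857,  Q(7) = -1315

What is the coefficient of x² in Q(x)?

-6

First differences: -152, -236, -338, -458. Second differences: -84, -102, -120. Third differences: -18, -18.
Level-3 differences are constant, so Q has degree 3.
Fitting a degree-3 polynomial gives Q(x) = -3x³ - 6x² + x + 1.
The coefficient of x² is -6.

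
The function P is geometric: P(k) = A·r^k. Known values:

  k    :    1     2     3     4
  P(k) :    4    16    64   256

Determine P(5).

Consecutive ratio: 16/4 = 4, and 64/16 = 4, so r = 4.
Then A·4^1 = 4 gives A = 1, and P(k) = 1·4^k.
P(5) = 1·4^5 = 1024.

1024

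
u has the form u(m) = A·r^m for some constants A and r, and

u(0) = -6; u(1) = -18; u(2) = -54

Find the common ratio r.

Consecutive ratio: -18/(-6) = 3, and -54/(-18) = 3, so r = 3.
Then A·3^0 = -6 gives A = -6, and u(m) = -6·3^m.

3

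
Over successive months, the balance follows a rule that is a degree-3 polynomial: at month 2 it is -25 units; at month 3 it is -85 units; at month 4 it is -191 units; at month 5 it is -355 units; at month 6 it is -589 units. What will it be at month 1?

Write the value at x as h(x).
Write h(x) = ax³ + bx² + cx + d; the 5 given values yield a linear system in the 4 coefficients.
Solving, h(x) = -2x³ - 5x² + 3x + 5.
Then h(1) = 1.

1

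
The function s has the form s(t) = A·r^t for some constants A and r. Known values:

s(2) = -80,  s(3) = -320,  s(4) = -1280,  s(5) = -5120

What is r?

Consecutive ratio: -320/(-80) = 4, and -1280/(-320) = 4, so r = 4.
Then A·4^2 = -80 gives A = -5, and s(t) = -5·4^t.

4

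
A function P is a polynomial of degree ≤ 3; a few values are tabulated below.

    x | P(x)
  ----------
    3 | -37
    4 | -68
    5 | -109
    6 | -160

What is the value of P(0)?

-4

First differences: -31, -41, -51. Second differences: -10, -10.
Level-2 differences are constant, so P has degree 2.
Fitting a degree-2 polynomial gives P(x) = -5x² + 4x - 4.
Then P(0) = -4.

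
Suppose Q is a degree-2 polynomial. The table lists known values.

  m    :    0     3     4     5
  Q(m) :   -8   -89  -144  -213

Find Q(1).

-21

Write Q(m) = am² + bm + c; the 4 given values yield a linear system in the 3 coefficients.
Solving, Q(m) = -7m² - 6m - 8.
Then Q(1) = -21.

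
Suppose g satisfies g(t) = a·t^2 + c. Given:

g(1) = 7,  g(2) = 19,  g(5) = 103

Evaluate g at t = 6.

From g(1) = 7 and g(2) = 19: 1a + c = 7 and 4a + c = 19.
Subtracting: 3a = 12, so a = 4; then c = 7 − 4·1 = 3.
So g(t) = 4t² + 3, and g(6) = 147.

147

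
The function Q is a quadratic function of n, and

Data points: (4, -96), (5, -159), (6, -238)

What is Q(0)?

-4

Write Q(n) = an² + bn + c; the 3 given values yield a linear system in the 3 coefficients.
Solving, Q(n) = -8n² + 9n - 4.
The constant term is Q(0) = -4.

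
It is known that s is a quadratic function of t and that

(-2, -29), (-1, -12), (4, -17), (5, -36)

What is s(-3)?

-52

Write s(t) = at² + bt + c; the 4 given values yield a linear system in the 3 coefficients.
Solving, s(t) = -3t² + 8t - 1.
Then s(-3) = -52.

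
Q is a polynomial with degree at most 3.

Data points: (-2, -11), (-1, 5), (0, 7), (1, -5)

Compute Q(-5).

First differences: 16, 2, -12. Second differences: -14, -14.
Level-2 differences are constant, so Q has degree 2.
Fitting a degree-2 polynomial gives Q(m) = -7m² - 5m + 7.
Then Q(-5) = -143.

-143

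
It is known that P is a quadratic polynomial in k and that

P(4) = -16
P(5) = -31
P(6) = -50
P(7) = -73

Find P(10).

-166

First differences: -15, -19, -23. Second differences: -4, -4.
Level-2 differences are constant, so P has degree 2.
Fitting a degree-2 polynomial gives P(k) = -2k² + 3k + 4.
Then P(10) = -166.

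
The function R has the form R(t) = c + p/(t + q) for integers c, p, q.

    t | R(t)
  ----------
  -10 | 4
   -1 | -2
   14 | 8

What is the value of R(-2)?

(R(t) − c)(t + q) = p for each data point; the three points give a linear system in c and q, then p follows.
Solving: c = 6, q = -2, p = 24, so R(t) = 6 + 24/(t − 2).
Then R(-2) = 6 + 24/(-4) = 0.

0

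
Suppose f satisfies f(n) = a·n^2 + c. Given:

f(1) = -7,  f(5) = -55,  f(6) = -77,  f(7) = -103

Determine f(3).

From f(1) = -7 and f(5) = -55: 1a + c = -7 and 25a + c = -55.
Subtracting: 24a = -48, so a = -2; then c = -7 − (-2)·1 = -5.
So f(n) = -2n² − 5, and f(3) = -23.

-23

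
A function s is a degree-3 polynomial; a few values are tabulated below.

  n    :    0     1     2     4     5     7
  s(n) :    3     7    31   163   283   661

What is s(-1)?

13

Write s(n) = an³ + bn² + cn + d; the 6 given values yield a linear system in the 4 coefficients.
Solving, s(n) = n³ + 7n² - 4n + 3.
Then s(-1) = 13.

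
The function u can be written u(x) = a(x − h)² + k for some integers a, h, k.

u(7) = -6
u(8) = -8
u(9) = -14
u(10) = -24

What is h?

First differences -2, -6, -10; second difference -4 = 2a, so a = -2.
Expanding, the x-coefficient is −2ah = 4h; matching it to the data gives h = 7, and then k = -6.
So u(x) = -2(x − 7)² − 6.
Hence h = 7.

7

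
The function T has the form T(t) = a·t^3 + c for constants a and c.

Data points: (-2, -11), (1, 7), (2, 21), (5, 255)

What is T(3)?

59

From T(-2) = -11 and T(1) = 7: -8a + c = -11 and 1a + c = 7.
Subtracting: 9a = 18, so a = 2; then c = -11 − 2·(-8) = 5.
So T(t) = 2t³ + 5, and T(3) = 59.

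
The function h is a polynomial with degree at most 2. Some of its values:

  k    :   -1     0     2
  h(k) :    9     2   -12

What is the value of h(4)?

Write h(k) = ak² + bk + c; the 3 given values yield a linear system in the 3 coefficients.
Solving, the leading coefficient vanishes, and h(k) = -7k + 2.
Then h(4) = -26.

-26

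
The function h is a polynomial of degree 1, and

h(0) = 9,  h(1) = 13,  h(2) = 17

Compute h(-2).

First differences: 4, 4.
Level-1 differences are constant, so h has degree 1.
Fitting a degree-1 polynomial gives h(m) = 4m + 9.
Then h(-2) = 1.

1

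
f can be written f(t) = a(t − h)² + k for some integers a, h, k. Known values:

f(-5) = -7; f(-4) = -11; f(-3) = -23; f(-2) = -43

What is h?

First differences -4, -12, -20; second difference -8 = 2a, so a = -4.
Expanding, the t-coefficient is −2ah = 8h; matching it to the data gives h = -5, and then k = -7.
So f(t) = -4(t + 5)² − 7.
Hence h = -5.

-5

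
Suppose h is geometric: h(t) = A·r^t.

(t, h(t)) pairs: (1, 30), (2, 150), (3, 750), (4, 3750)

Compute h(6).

93750

Consecutive ratio: 150/30 = 5, and 750/150 = 5, so r = 5.
Then A·5^1 = 30 gives A = 6, and h(t) = 6·5^t.
h(6) = 6·5^6 = 93750.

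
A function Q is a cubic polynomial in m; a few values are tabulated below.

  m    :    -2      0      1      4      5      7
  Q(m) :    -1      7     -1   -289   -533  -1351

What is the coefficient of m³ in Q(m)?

Write Q(m) = am³ + bm² + cm + d; the 6 given values yield a linear system in the 4 coefficients.
Solving, Q(m) = -3m³ - 7m² + 2m + 7.
The coefficient of m³ is -3.

-3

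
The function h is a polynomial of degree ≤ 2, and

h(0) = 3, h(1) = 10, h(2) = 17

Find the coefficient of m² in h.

0

First differences: 7, 7.
Level-1 differences are constant, so h has degree 1.
Fitting a degree-1 polynomial gives h(m) = 7m + 3.
The coefficient of m² is 0.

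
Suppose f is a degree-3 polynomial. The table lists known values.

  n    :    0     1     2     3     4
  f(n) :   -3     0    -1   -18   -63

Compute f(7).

First differences: 3, -1, -17, -45. Second differences: -4, -16, -28. Third differences: -12, -12.
Level-3 differences are constant, so f has degree 3.
Fitting a degree-3 polynomial gives f(n) = -2n³ + 4n² + n - 3.
Then f(7) = -486.

-486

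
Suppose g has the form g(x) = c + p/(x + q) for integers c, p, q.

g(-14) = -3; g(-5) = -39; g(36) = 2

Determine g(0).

11

(g(x) − c)(x + q) = p for each data point; the three points give a linear system in c and q, then p follows.
Solving: c = 1, q = 4, p = 40, so g(x) = 1 + 40/(x + 4).
Then g(0) = 1 + 40/4 = 11.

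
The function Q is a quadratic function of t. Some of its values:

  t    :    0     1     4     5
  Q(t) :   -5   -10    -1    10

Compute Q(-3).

Write Q(t) = at² + bt + c; the 4 given values yield a linear system in the 3 coefficients.
Solving, Q(t) = 2t² - 7t - 5.
Then Q(-3) = 34.

34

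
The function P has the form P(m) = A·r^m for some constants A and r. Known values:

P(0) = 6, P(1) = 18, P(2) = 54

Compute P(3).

Consecutive ratio: 18/6 = 3, and 54/18 = 3, so r = 3.
Then A·3^0 = 6 gives A = 6, and P(m) = 6·3^m.
P(3) = 6·3^3 = 162.

162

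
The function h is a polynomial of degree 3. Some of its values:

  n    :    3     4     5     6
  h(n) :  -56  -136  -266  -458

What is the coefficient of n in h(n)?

Write h(n) = an³ + bn² + cn + d; the 4 given values yield a linear system in the 4 coefficients.
Solving, h(n) = -2n³ - n² + n + 4.
The coefficient of n is 1.

1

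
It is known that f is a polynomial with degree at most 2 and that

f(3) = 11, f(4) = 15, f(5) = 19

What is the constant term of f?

-1

First differences: 4, 4.
Level-1 differences are constant, so f has degree 1.
Fitting a degree-1 polynomial gives f(n) = 4n - 1.
The constant term is f(0) = -1.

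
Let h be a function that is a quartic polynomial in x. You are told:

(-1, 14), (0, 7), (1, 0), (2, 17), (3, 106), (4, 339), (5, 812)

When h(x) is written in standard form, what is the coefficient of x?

-9

First differences: -7, -7, 17, 89, 233, 473. Second differences: 0, 24, 72, 144, 240. Third differences: 24, 48, 72, 96. Fourth differences: 24, 24, 24.
Level-4 differences are constant, so h has degree 4.
Fitting a degree-4 polynomial gives h(x) = x^4 + 2x³ - x² - 9x + 7.
The coefficient of x is -9.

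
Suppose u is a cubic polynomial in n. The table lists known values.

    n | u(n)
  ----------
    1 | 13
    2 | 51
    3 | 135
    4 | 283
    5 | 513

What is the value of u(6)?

First differences: 38, 84, 148, 230. Second differences: 46, 64, 82. Third differences: 18, 18.
Level-3 differences are constant, so u has degree 3.
Extending the table by one column gives the next first difference 330, so u(6) = 513 + 330 = 843.

843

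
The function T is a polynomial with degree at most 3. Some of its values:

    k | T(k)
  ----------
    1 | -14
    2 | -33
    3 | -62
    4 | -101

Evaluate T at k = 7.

Write T(k) = ak³ + bk² + ck + d; the 4 given values yield a linear system in the 4 coefficients.
Solving, the leading coefficient vanishes, and T(k) = -5k² - 4k - 5.
Then T(7) = -278.

-278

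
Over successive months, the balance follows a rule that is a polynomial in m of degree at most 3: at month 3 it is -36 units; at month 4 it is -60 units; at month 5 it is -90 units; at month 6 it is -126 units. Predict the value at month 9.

-270

Write the value at m as T(m).
First differences: -24, -30, -36. Second differences: -6, -6.
Level-2 differences are constant, so T has degree 2.
Fitting a degree-2 polynomial gives T(m) = -3m² - 3m.
Then T(9) = -270.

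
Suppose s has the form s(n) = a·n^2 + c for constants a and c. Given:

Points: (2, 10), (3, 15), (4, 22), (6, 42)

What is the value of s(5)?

31

From s(2) = 10 and s(3) = 15: 4a + c = 10 and 9a + c = 15.
Subtracting: 5a = 5, so a = 1; then c = 10 − 1·4 = 6.
So s(n) = 1n² + 6, and s(5) = 31.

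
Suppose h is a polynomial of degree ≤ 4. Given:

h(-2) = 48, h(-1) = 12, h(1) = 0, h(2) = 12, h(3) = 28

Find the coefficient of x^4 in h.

0

Write h(x) = ax^4 + bx³ + cx² + dx + e; the 5 given values yield a linear system in the 5 coefficients.
Solving, the leading coefficient vanishes, and h(x) = -x³ + 8x² - 5x - 2.
The coefficient of x^4 is 0.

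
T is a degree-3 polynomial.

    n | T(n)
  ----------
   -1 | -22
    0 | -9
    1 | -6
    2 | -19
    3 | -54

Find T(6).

-351

First differences: 13, 3, -13, -35. Second differences: -10, -16, -22. Third differences: -6, -6.
Level-3 differences are constant, so T has degree 3.
Fitting a degree-3 polynomial gives T(n) = -n³ - 5n² + 9n - 9.
Then T(6) = -351.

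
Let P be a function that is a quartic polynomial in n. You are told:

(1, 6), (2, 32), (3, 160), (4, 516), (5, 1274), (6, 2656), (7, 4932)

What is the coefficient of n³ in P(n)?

First differences: 26, 128, 356, 758, 1382, 2276. Second differences: 102, 228, 402, 624, 894. Third differences: 126, 174, 222, 270. Fourth differences: 48, 48, 48.
Level-4 differences are constant, so P has degree 4.
Fitting a degree-4 polynomial gives P(n) = 2n^4 + n³ - 5n² + 4n + 4.
The coefficient of n³ is 1.

1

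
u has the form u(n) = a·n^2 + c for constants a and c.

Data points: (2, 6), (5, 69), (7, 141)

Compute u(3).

21

From u(2) = 6 and u(5) = 69: 4a + c = 6 and 25a + c = 69.
Subtracting: 21a = 63, so a = 3; then c = 6 − 3·4 = -6.
So u(n) = 3n² − 6, and u(3) = 21.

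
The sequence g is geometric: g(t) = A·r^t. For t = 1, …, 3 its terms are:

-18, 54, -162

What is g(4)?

Consecutive ratio: 54/(-18) = -3, and -162/54 = -3, so r = -3.
Then A·(-3)^1 = -18 gives A = 6, and g(t) = 6·(-3)^t.
g(4) = 6·(-3)^4 = 486.

486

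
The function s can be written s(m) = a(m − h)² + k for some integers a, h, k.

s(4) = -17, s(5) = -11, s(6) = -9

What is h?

6

First differences 6, 2; second difference -4 = 2a, so a = -2.
Expanding, the m-coefficient is −2ah = 4h; matching it to the data gives h = 6, and then k = -9.
So s(m) = -2(m − 6)² − 9.
Hence h = 6.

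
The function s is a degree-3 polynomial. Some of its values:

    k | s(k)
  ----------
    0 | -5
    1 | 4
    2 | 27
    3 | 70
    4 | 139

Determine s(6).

379

First differences: 9, 23, 43, 69. Second differences: 14, 20, 26. Third differences: 6, 6.
Level-3 differences are constant, so s has degree 3.
Fitting a degree-3 polynomial gives s(k) = k³ + 4k² + 4k - 5.
Then s(6) = 379.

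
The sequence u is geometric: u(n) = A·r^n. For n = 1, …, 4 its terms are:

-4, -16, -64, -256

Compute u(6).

-4096

Consecutive ratio: -16/(-4) = 4, and -64/(-16) = 4, so r = 4.
Then A·4^1 = -4 gives A = -1, and u(n) = -1·4^n.
u(6) = -1·4^6 = -4096.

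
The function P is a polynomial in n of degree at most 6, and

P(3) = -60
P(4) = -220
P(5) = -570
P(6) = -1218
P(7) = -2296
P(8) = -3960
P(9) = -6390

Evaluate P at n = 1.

2

First differences: -160, -350, -648, -1078, -1664, -2430. Second differences: -190, -298, -430, -586, -766. Third differences: -108, -132, -156, -180. Fourth differences: -24, -24, -24.
Level-4 differences are constant, so P has degree 4.
Fitting a degree-4 polynomial gives P(n) = -n^4 + 2n² + n.
Then P(1) = 2.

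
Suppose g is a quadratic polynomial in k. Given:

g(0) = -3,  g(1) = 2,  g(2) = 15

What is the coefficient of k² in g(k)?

4

Write g(k) = ak² + bk + c; the 3 given values yield a linear system in the 3 coefficients.
Solving, g(k) = 4k² + k - 3.
The coefficient of k² is 4.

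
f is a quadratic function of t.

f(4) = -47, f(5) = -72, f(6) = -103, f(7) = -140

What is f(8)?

First differences: -25, -31, -37. Second differences: -6, -6.
Level-2 differences are constant, so f has degree 2.
Fitting a degree-2 polynomial gives f(t) = -3t² + 2t - 7.
Then f(8) = -183.

-183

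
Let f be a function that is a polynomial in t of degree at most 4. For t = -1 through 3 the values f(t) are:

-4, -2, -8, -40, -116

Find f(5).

Write f(t) = at^4 + bt³ + ct² + dt + e; the 5 given values yield a linear system in the 5 coefficients.
Solving, the leading coefficient vanishes, and f(t) = -3t³ - 4t² + t - 2.
Then f(5) = -472.

-472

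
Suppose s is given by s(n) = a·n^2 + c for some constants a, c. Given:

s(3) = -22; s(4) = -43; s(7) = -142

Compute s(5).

-70

From s(3) = -22 and s(4) = -43: 9a + c = -22 and 16a + c = -43.
Subtracting: 7a = -21, so a = -3; then c = -22 − (-3)·9 = 5.
So s(n) = -3n² + 5, and s(5) = -70.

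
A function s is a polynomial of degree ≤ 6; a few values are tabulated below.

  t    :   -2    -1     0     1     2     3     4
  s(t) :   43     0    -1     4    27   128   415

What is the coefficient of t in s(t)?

Write s(t) = at^6 + bt^5 + ct^4 + dt³ + et² + pt + q; the 7 given values yield a linear system in the 7 coefficients.
Solving, the top 2 coefficients vanish, and s(t) = 2t^4 - 2t³ + t² + 4t - 1.
The coefficient of t is 4.

4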